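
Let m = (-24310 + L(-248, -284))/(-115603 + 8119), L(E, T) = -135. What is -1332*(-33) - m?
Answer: 4724542259/107484 ≈ 43956.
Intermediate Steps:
m = 24445/107484 (m = (-24310 - 135)/(-115603 + 8119) = -24445/(-107484) = -24445*(-1/107484) = 24445/107484 ≈ 0.22743)
-1332*(-33) - m = -1332*(-33) - 1*24445/107484 = 43956 - 24445/107484 = 4724542259/107484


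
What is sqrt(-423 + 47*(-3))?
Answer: 2*I*sqrt(141) ≈ 23.749*I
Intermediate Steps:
sqrt(-423 + 47*(-3)) = sqrt(-423 - 141) = sqrt(-564) = 2*I*sqrt(141)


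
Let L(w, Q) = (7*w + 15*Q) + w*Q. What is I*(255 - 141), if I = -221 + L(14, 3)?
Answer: -4104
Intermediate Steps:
L(w, Q) = 7*w + 15*Q + Q*w (L(w, Q) = (7*w + 15*Q) + Q*w = 7*w + 15*Q + Q*w)
I = -36 (I = -221 + (7*14 + 15*3 + 3*14) = -221 + (98 + 45 + 42) = -221 + 185 = -36)
I*(255 - 141) = -36*(255 - 141) = -36*114 = -4104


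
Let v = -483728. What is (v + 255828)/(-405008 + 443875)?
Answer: -227900/38867 ≈ -5.8636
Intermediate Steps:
(v + 255828)/(-405008 + 443875) = (-483728 + 255828)/(-405008 + 443875) = -227900/38867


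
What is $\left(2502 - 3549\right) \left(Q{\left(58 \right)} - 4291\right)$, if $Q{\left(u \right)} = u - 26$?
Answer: $4459173$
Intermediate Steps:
$Q{\left(u \right)} = -26 + u$
$\left(2502 - 3549\right) \left(Q{\left(58 \right)} - 4291\right) = \left(2502 - 3549\right) \left(\left(-26 + 58\right) - 4291\right) = - 1047 \left(32 - 4291\right) = \left(-1047\right) \left(-4259\right) = 4459173$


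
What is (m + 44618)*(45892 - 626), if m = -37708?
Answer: 312788060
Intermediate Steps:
(m + 44618)*(45892 - 626) = (-37708 + 44618)*(45892 - 626) = 6910*45266 = 312788060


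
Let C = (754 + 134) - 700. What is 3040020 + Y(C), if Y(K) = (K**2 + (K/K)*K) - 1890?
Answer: 3073662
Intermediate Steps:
C = 188 (C = 888 - 700 = 188)
Y(K) = -1890 + K + K**2 (Y(K) = (K**2 + 1*K) - 1890 = (K**2 + K) - 1890 = (K + K**2) - 1890 = -1890 + K + K**2)
3040020 + Y(C) = 3040020 + (-1890 + 188 + 188**2) = 3040020 + (-1890 + 188 + 35344) = 3040020 + 33642 = 3073662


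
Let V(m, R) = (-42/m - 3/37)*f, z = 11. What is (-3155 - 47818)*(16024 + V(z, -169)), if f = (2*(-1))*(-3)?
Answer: -331948715358/407 ≈ -8.1560e+8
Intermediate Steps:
f = 6 (f = -2*(-3) = 6)
V(m, R) = -18/37 - 252/m (V(m, R) = (-42/m - 3/37)*6 = (-3/37 - 42/m)*6 = -18/37 - 252/m)
(-3155 - 47818)*(16024 + V(z, -169)) = (-3155 - 47818)*(16024 + (-18/37 - 252/11)) = -50973*(16024 + (-18/37 - 252*1/11)) = -50973*(16024 + (-18/37 - 252/11)) = -50973*(16024 - 9522/407) = -50973*6512246/407 = -331948715358/407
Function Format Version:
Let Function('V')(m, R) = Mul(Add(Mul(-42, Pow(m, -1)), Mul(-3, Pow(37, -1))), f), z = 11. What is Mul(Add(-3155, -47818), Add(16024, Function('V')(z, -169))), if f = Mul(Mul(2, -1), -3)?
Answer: Rational(-331948715358, 407) ≈ -8.1560e+8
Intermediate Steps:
f = 6 (f = Mul(-2, -3) = 6)
Function('V')(m, R) = Add(Rational(-18, 37), Mul(-252, Pow(m, -1))) (Function('V')(m, R) = Mul(Add(Mul(-42, Pow(m, -1)), Mul(-3, Pow(37, -1))), 6) = Mul(Add(Mul(-42, Pow(m, -1)), Mul(-3, Rational(1, 37))), 6) = Mul(Add(Mul(-42, Pow(m, -1)), Rational(-3, 37)), 6) = Mul(Add(Rational(-3, 37), Mul(-42, Pow(m, -1))), 6) = Add(Rational(-18, 37), Mul(-252, Pow(m, -1))))
Mul(Add(-3155, -47818), Add(16024, Function('V')(z, -169))) = Mul(Add(-3155, -47818), Add(16024, Add(Rational(-18, 37), Mul(-252, Pow(11, -1))))) = Mul(-50973, Add(16024, Add(Rational(-18, 37), Mul(-252, Rational(1, 11))))) = Mul(-50973, Add(16024, Add(Rational(-18, 37), Rational(-252, 11)))) = Mul(-50973, Add(16024, Rational(-9522, 407))) = Mul(-50973, Rational(6512246, 407)) = Rational(-331948715358, 407)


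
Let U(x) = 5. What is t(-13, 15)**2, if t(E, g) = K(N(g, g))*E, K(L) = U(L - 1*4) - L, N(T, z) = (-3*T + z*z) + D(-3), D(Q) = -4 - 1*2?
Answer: 4826809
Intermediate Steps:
D(Q) = -6 (D(Q) = -4 - 2 = -6)
N(T, z) = -6 + z**2 - 3*T (N(T, z) = (-3*T + z*z) - 6 = (-3*T + z**2) - 6 = (z**2 - 3*T) - 6 = -6 + z**2 - 3*T)
K(L) = 5 - L
t(E, g) = E*(11 - g**2 + 3*g) (t(E, g) = (5 - (-6 + g**2 - 3*g))*E = (5 + (6 - g**2 + 3*g))*E = (11 - g**2 + 3*g)*E = E*(11 - g**2 + 3*g))
t(-13, 15)**2 = (-13*(11 - 1*15**2 + 3*15))**2 = (-13*(11 - 1*225 + 45))**2 = (-13*(11 - 225 + 45))**2 = (-13*(-169))**2 = 2197**2 = 4826809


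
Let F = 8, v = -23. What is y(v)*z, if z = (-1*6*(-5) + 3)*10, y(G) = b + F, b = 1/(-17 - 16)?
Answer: 2630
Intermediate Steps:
b = -1/33 (b = 1/(-33) = -1/33 ≈ -0.030303)
y(G) = 263/33 (y(G) = -1/33 + 8 = 263/33)
z = 330 (z = (-6*(-5) + 3)*10 = (30 + 3)*10 = 33*10 = 330)
y(v)*z = (263/33)*330 = 2630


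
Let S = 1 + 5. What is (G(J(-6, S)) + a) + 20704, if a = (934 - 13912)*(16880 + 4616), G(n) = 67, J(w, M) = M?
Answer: -278954317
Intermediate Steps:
S = 6
a = -278975088 (a = -12978*21496 = -278975088)
(G(J(-6, S)) + a) + 20704 = (67 - 278975088) + 20704 = -278975021 + 20704 = -278954317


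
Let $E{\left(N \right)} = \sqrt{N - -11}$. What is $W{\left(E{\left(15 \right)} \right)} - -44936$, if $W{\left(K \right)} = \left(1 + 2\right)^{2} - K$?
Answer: $44945 - \sqrt{26} \approx 44940.0$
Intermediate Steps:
$E{\left(N \right)} = \sqrt{11 + N}$ ($E{\left(N \right)} = \sqrt{N + \left(16 - 5\right)} = \sqrt{N + 11} = \sqrt{11 + N}$)
$W{\left(K \right)} = 9 - K$ ($W{\left(K \right)} = 3^{2} - K = 9 - K$)
$W{\left(E{\left(15 \right)} \right)} - -44936 = \left(9 - \sqrt{11 + 15}\right) - -44936 = \left(9 - \sqrt{26}\right) + 44936 = 44945 - \sqrt{26}$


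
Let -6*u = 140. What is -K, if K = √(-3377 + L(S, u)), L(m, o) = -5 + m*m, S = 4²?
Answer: -I*√3126 ≈ -55.911*I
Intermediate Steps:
u = -70/3 (u = -⅙*140 = -70/3 ≈ -23.333)
S = 16
L(m, o) = -5 + m²
K = I*√3126 (K = √(-3377 + (-5 + 16²)) = √(-3377 + (-5 + 256)) = √(-3377 + 251) = √(-3126) = I*√3126 ≈ 55.911*I)
-K = -I*√3126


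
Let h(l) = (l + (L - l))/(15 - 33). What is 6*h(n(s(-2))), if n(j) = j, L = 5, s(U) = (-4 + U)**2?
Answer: -5/3 ≈ -1.6667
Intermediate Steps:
h(l) = -5/18 (h(l) = (l + (5 - l))/(15 - 33) = 5/(-18) = 5*(-1/18) = -5/18)
6*h(n(s(-2))) = 6*(-5/18) = -5/3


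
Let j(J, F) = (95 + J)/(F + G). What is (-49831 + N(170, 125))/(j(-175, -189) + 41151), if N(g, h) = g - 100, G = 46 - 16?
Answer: -7911999/6543089 ≈ -1.2092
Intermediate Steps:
G = 30
j(J, F) = (95 + J)/(30 + F) (j(J, F) = (95 + J)/(F + 30) = (95 + J)/(30 + F))
N(g, h) = -100 + g
(-49831 + N(170, 125))/(j(-175, -189) + 41151) = (-49831 + (-100 + 170))/((95 - 175)/(30 - 189) + 41151) = (-49831 + 70)/(-80/(-159) + 41151) = -49761/(-1/159*(-80) + 41151) = -49761/(80/159 + 41151) = -49761/6543089/159 = -49761*159/6543089 = -7911999/6543089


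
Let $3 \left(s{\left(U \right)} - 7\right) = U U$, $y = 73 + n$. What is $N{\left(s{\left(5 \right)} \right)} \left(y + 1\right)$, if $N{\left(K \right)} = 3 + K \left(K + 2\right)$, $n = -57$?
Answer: $\frac{41123}{9} \approx 4569.2$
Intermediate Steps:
$y = 16$ ($y = 73 - 57 = 16$)
$s{\left(U \right)} = 7 + \frac{U^{2}}{3}$ ($s{\left(U \right)} = 7 + \frac{U U}{3} = 7 + \frac{U^{2}}{3}$)
$N{\left(K \right)} = 3 + K \left(2 + K\right)$
$N{\left(s{\left(5 \right)} \right)} \left(y + 1\right) = \left(3 + \left(7 + \frac{5^{2}}{3}\right)^{2} + 2 \left(7 + \frac{5^{2}}{3}\right)\right) \left(16 + 1\right) = \left(3 + \left(7 + \frac{1}{3} \cdot 25\right)^{2} + 2 \left(7 + \frac{1}{3} \cdot 25\right)\right) 17 = \left(3 + \left(7 + \frac{25}{3}\right)^{2} + 2 \left(7 + \frac{25}{3}\right)\right) 17 = \left(3 + \left(\frac{46}{3}\right)^{2} + 2 \cdot \frac{46}{3}\right) 17 = \left(3 + \frac{2116}{9} + \frac{92}{3}\right) 17 = \frac{2419}{9} \cdot 17 = \frac{41123}{9}$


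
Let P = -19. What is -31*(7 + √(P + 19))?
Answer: -217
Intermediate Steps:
-31*(7 + √(P + 19)) = -31*(7 + √(-19 + 19)) = -31*(7 + √0) = -31*(7 + 0) = -31*7 = -217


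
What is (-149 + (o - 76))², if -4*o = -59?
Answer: 707281/16 ≈ 44205.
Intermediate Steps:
o = 59/4 (o = -¼*(-59) = 59/4 ≈ 14.750)
(-149 + (o - 76))² = (-149 + (59/4 - 76))² = (-149 - 245/4)² = (-841/4)² = 707281/16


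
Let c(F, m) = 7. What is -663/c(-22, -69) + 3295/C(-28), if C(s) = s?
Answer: -5947/28 ≈ -212.39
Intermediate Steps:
-663/c(-22, -69) + 3295/C(-28) = -663/7 + 3295/(-28) = -663*⅐ + 3295*(-1/28) = -663/7 - 3295/28 = -5947/28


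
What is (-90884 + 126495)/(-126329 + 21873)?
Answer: -35611/104456 ≈ -0.34092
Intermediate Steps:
(-90884 + 126495)/(-126329 + 21873) = 35611/(-104456) = 35611*(-1/104456) = -35611/104456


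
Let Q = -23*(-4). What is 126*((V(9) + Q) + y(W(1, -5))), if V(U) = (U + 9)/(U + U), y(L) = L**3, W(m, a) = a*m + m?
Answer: 3654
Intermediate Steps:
Q = 92
W(m, a) = m + a*m
V(U) = (9 + U)/(2*U) (V(U) = (9 + U)/((2*U)) = (9 + U)*(1/(2*U)) = (9 + U)/(2*U))
126*((V(9) + Q) + y(W(1, -5))) = 126*(((1/2)*(9 + 9)/9 + 92) + (1*(1 - 5))**3) = 126*(((1/2)*(1/9)*18 + 92) + (1*(-4))**3) = 126*((1 + 92) + (-4)**3) = 126*(93 - 64) = 126*29 = 3654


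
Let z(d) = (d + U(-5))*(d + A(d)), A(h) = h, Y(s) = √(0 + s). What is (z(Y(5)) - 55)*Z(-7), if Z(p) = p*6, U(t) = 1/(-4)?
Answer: 1890 + 21*√5 ≈ 1937.0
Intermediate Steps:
U(t) = -¼
Y(s) = √s
z(d) = 2*d*(-¼ + d) (z(d) = (d - ¼)*(d + d) = (-¼ + d)*(2*d) = 2*d*(-¼ + d))
Z(p) = 6*p
(z(Y(5)) - 55)*Z(-7) = (√5*(-1 + 4*√5)/2 - 55)*(6*(-7)) = (-55 + √5*(-1 + 4*√5)/2)*(-42) = 2310 - 21*√5*(-1 + 4*√5)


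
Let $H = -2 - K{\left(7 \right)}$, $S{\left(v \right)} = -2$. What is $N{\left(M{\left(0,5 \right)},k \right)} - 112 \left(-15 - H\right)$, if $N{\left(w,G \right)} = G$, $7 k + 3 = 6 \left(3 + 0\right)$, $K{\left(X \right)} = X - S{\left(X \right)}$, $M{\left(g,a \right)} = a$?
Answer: $\frac{3151}{7} \approx 450.14$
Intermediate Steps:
$K{\left(X \right)} = 2 + X$ ($K{\left(X \right)} = X - -2 = X + 2 = 2 + X$)
$k = \frac{15}{7}$ ($k = - \frac{3}{7} + \frac{6 \left(3 + 0\right)}{7} = - \frac{3}{7} + \frac{6 \cdot 3}{7} = - \frac{3}{7} + \frac{1}{7} \cdot 18 = - \frac{3}{7} + \frac{18}{7} = \frac{15}{7} \approx 2.1429$)
$H = -11$ ($H = -2 - \left(2 + 7\right) = -2 - 9 = -11$)
$N{\left(M{\left(0,5 \right)},k \right)} - 112 \left(-15 - H\right) = \frac{15}{7} - 112 \left(-15 - -11\right) = \frac{15}{7} - 112 \left(-15 + 11\right) = \frac{15}{7} - -448 = \frac{15}{7} + 448 = \frac{3151}{7}$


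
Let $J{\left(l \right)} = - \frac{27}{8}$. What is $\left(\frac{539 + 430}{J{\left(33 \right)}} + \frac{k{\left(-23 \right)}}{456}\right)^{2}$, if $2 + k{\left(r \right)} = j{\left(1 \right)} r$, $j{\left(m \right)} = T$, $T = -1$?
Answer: $\frac{154217217025}{1871424} \approx 82406.0$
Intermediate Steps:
$j{\left(m \right)} = -1$
$J{\left(l \right)} = - \frac{27}{8}$ ($J{\left(l \right)} = \left(-27\right) \frac{1}{8} = - \frac{27}{8}$)
$k{\left(r \right)} = -2 - r$
$\left(\frac{539 + 430}{J{\left(33 \right)}} + \frac{k{\left(-23 \right)}}{456}\right)^{2} = \left(\frac{539 + 430}{- \frac{27}{8}} + \frac{-2 - -23}{456}\right)^{2} = \left(969 \left(- \frac{8}{27}\right) + \left(-2 + 23\right) \frac{1}{456}\right)^{2} = \left(- \frac{2584}{9} + 21 \cdot \frac{1}{456}\right)^{2} = \left(- \frac{2584}{9} + \frac{7}{152}\right)^{2} = \left(- \frac{392705}{1368}\right)^{2} = \frac{154217217025}{1871424}$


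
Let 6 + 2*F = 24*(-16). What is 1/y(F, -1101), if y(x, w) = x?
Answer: -1/195 ≈ -0.0051282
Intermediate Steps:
F = -195 (F = -3 + (24*(-16))/2 = -3 + (½)*(-384) = -3 - 192 = -195)
1/y(F, -1101) = 1/(-195) = -1/195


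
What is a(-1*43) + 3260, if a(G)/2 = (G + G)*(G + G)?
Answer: 18052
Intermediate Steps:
a(G) = 8*G² (a(G) = 2*((G + G)*(G + G)) = 2*((2*G)*(2*G)) = 2*(4*G²) = 8*G²)
a(-1*43) + 3260 = 8*(-1*43)² + 3260 = 8*(-43)² + 3260 = 8*1849 + 3260 = 14792 + 3260 = 18052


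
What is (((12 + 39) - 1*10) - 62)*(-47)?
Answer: 987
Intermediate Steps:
(((12 + 39) - 1*10) - 62)*(-47) = ((51 - 10) - 62)*(-47) = (41 - 62)*(-47) = -21*(-47) = 987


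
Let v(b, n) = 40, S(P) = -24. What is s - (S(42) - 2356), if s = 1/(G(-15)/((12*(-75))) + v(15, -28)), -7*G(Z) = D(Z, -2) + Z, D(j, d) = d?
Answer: 599725840/251983 ≈ 2380.0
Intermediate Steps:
G(Z) = 2/7 - Z/7 (G(Z) = -(-2 + Z)/7 = 2/7 - Z/7)
s = 6300/251983 (s = 1/((2/7 - ⅐*(-15))/((12*(-75))) + 40) = 1/((2/7 + 15/7)/(-900) + 40) = 1/((17/7)*(-1/900) + 40) = 1/(-17/6300 + 40) = 1/(251983/6300) = 6300/251983 ≈ 0.025002)
s - (S(42) - 2356) = 6300/251983 - (-24 - 2356) = 6300/251983 - 1*(-2380) = 6300/251983 + 2380 = 599725840/251983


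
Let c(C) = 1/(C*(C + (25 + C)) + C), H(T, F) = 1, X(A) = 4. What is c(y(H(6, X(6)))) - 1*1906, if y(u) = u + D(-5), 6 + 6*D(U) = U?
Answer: -695708/365 ≈ -1906.0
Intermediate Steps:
D(U) = -1 + U/6
y(u) = -11/6 + u (y(u) = u + (-1 + (⅙)*(-5)) = u + (-1 - ⅚) = u - 11/6 = -11/6 + u)
c(C) = 1/(C + C*(25 + 2*C)) (c(C) = 1/(C*(25 + 2*C) + C) = 1/(C + C*(25 + 2*C)))
c(y(H(6, X(6)))) - 1*1906 = 1/(2*(-11/6 + 1)*(13 + (-11/6 + 1))) - 1*1906 = 1/(2*(-⅚)*(13 - ⅚)) - 1906 = (½)*(-6/5)/(73/6) - 1906 = (½)*(-6/5)*(6/73) - 1906 = -18/365 - 1906 = -695708/365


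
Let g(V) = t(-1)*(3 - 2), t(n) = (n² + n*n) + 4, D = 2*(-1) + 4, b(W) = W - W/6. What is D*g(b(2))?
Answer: 12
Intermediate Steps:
b(W) = 5*W/6 (b(W) = W - W/6 = 5*W/6)
D = 2 (D = -2 + 4 = 2)
t(n) = 4 + 2*n² (t(n) = (n² + n²) + 4 = 2*n² + 4 = 4 + 2*n²)
g(V) = 6 (g(V) = (4 + 2*(-1)²)*(3 - 2) = (4 + 2*1)*1 = (4 + 2)*1 = 6*1 = 6)
D*g(b(2)) = 2*6 = 12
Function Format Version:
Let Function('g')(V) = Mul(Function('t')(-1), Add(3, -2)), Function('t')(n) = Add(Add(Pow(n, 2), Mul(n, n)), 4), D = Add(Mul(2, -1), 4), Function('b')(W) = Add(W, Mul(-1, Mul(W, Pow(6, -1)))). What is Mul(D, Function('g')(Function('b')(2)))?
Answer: 12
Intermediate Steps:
Function('b')(W) = Mul(Rational(5, 6), W) (Function('b')(W) = Add(W, Mul(-1, Mul(W, Rational(1, 6)))) = Add(W, Mul(-1, Mul(Rational(1, 6), W))) = Add(W, Mul(Rational(-1, 6), W)) = Mul(Rational(5, 6), W))
D = 2 (D = Add(-2, 4) = 2)
Function('t')(n) = Add(4, Mul(2, Pow(n, 2))) (Function('t')(n) = Add(Add(Pow(n, 2), Pow(n, 2)), 4) = Add(Mul(2, Pow(n, 2)), 4) = Add(4, Mul(2, Pow(n, 2))))
Function('g')(V) = 6 (Function('g')(V) = Mul(Add(4, Mul(2, Pow(-1, 2))), Add(3, -2)) = Mul(Add(4, Mul(2, 1)), 1) = Mul(Add(4, 2), 1) = Mul(6, 1) = 6)
Mul(D, Function('g')(Function('b')(2))) = Mul(2, 6) = 12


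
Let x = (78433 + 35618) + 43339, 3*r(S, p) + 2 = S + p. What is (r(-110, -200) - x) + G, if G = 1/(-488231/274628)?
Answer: -76893727742/488231 ≈ -1.5749e+5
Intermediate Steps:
r(S, p) = -⅔ + S/3 + p/3 (r(S, p) = -⅔ + (S + p)/3 = -⅔ + (S/3 + p/3) = -⅔ + S/3 + p/3)
x = 157390 (x = 114051 + 43339 = 157390)
G = -274628/488231 (G = 1/(-488231*1/274628) = 1/(-488231/274628) = -274628/488231 ≈ -0.56250)
(r(-110, -200) - x) + G = ((-⅔ + (⅓)*(-110) + (⅓)*(-200)) - 1*157390) - 274628/488231 = ((-⅔ - 110/3 - 200/3) - 157390) - 274628/488231 = (-104 - 157390) - 274628/488231 = -157494 - 274628/488231 = -76893727742/488231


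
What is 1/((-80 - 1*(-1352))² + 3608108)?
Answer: 1/5226092 ≈ 1.9135e-7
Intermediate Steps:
1/((-80 - 1*(-1352))² + 3608108) = 1/((-80 + 1352)² + 3608108) = 1/(1272² + 3608108) = 1/(1617984 + 3608108) = 1/5226092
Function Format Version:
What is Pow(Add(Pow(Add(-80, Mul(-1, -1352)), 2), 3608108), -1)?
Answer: Rational(1, 5226092) ≈ 1.9135e-7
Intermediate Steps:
Pow(Add(Pow(Add(-80, Mul(-1, -1352)), 2), 3608108), -1) = Pow(Add(Pow(Add(-80, 1352), 2), 3608108), -1) = Pow(Add(Pow(1272, 2), 3608108), -1) = Pow(Add(1617984, 3608108), -1) = Pow(5226092, -1) = Rational(1, 5226092)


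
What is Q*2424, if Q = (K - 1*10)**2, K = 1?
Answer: 196344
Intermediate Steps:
Q = 81 (Q = (1 - 1*10)**2 = (1 - 10)**2 = (-9)**2 = 81)
Q*2424 = 81*2424 = 196344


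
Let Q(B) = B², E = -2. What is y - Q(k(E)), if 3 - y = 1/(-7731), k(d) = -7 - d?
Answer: -170081/7731 ≈ -22.000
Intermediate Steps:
y = 23194/7731 (y = 3 - 1/(-7731) = 3 - 1*(-1/7731) = 3 + 1/7731 = 23194/7731 ≈ 3.0001)
y - Q(k(E)) = 23194/7731 - (-7 - 1*(-2))² = 23194/7731 - (-7 + 2)² = 23194/7731 - 1*(-5)² = 23194/7731 - 1*25 = 23194/7731 - 25 = -170081/7731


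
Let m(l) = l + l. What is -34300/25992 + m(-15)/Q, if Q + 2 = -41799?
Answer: -358248635/271622898 ≈ -1.3189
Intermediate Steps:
m(l) = 2*l
Q = -41801 (Q = -2 - 41799 = -41801)
-34300/25992 + m(-15)/Q = -34300/25992 + (2*(-15))/(-41801) = -34300*1/25992 - 30*(-1/41801) = -8575/6498 + 30/41801 = -358248635/271622898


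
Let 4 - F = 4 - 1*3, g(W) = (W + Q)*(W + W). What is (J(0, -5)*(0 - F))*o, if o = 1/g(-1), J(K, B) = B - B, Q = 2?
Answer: 0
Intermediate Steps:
g(W) = 2*W*(2 + W) (g(W) = (W + 2)*(W + W) = (2 + W)*(2*W) = 2*W*(2 + W))
F = 3 (F = 4 - (4 - 1*3) = 4 - (4 - 3) = 4 - 1*1 = 4 - 1 = 3)
J(K, B) = 0
o = -½ (o = 1/(2*(-1)*(2 - 1)) = 1/(2*(-1)*1) = 1/(-2) = -½ ≈ -0.50000)
(J(0, -5)*(0 - F))*o = (0*(0 - 1*3))*(-½) = (0*(0 - 3))*(-½) = (0*(-3))*(-½) = 0*(-½) = 0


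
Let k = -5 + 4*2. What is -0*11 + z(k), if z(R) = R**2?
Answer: 9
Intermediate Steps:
k = 3 (k = -5 + 8 = 3)
-0*11 + z(k) = -0*11 + 3**2 = -86*0 + 9 = 0 + 9 = 9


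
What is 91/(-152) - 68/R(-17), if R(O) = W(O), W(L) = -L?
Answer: -699/152 ≈ -4.5987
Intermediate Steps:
R(O) = -O
91/(-152) - 68/R(-17) = 91/(-152) - 68/((-1*(-17))) = 91*(-1/152) - 68/17 = -91/152 - 68*1/17 = -91/152 - 4 = -699/152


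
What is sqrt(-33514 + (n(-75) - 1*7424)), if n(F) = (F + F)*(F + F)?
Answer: I*sqrt(18438) ≈ 135.79*I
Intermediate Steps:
n(F) = 4*F**2 (n(F) = (2*F)*(2*F) = 4*F**2)
sqrt(-33514 + (n(-75) - 1*7424)) = sqrt(-33514 + (4*(-75)**2 - 1*7424)) = sqrt(-33514 + (4*5625 - 7424)) = sqrt(-33514 + (22500 - 7424)) = sqrt(-33514 + 15076) = sqrt(-18438) = I*sqrt(18438)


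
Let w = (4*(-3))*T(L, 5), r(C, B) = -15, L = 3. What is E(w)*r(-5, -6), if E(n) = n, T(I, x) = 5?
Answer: 900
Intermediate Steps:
w = -60 (w = (4*(-3))*5 = -12*5 = -60)
E(w)*r(-5, -6) = -60*(-15) = 900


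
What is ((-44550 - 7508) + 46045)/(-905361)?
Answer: 6013/905361 ≈ 0.0066416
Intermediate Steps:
((-44550 - 7508) + 46045)/(-905361) = (-52058 + 46045)*(-1/905361) = -6013*(-1/905361) = 6013/905361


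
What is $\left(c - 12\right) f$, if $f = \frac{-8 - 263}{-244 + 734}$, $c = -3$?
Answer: $\frac{813}{98} \approx 8.2959$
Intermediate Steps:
$f = - \frac{271}{490} \approx -0.55306$
$\left(c - 12\right) f = \left(-3 - 12\right) \left(- \frac{271}{490}\right) = \left(-15\right) \left(- \frac{271}{490}\right) = \frac{813}{98}$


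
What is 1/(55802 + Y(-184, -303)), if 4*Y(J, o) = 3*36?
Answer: 1/55829 ≈ 1.7912e-5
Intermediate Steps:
Y(J, o) = 27 (Y(J, o) = (3*36)/4 = (¼)*108 = 27)
1/(55802 + Y(-184, -303)) = 1/(55802 + 27) = 1/55829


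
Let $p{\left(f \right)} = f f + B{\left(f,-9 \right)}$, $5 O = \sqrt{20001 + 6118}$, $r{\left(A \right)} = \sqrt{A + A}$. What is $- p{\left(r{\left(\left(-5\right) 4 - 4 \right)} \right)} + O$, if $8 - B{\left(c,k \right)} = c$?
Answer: $40 + \frac{\sqrt{26119}}{5} + 4 i \sqrt{3} \approx 72.323 + 6.9282 i$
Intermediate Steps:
$r{\left(A \right)} = \sqrt{2} \sqrt{A}$ ($r{\left(A \right)} = \sqrt{2 A} = \sqrt{2} \sqrt{A}$)
$O = \frac{\sqrt{26119}}{5}$ ($O = \frac{\sqrt{20001 + 6118}}{5} = \frac{\sqrt{26119}}{5} \approx 32.323$)
$B{\left(c,k \right)} = 8 - c$
$p{\left(f \right)} = 8 + f^{2} - f$ ($p{\left(f \right)} = f f - \left(-8 + f\right) = f^{2} - \left(-8 + f\right) = 8 + f^{2} - f$)
$- p{\left(r{\left(\left(-5\right) 4 - 4 \right)} \right)} + O = - (8 + \left(\sqrt{2} \sqrt{\left(-5\right) 4 - 4}\right)^{2} - \sqrt{2} \sqrt{\left(-5\right) 4 - 4}) + \frac{\sqrt{26119}}{5} = - (8 + \left(\sqrt{2} \sqrt{-20 - 4}\right)^{2} - \sqrt{2} \sqrt{-20 - 4}) + \frac{\sqrt{26119}}{5} = - (8 + \left(\sqrt{2} \sqrt{-24}\right)^{2} - \sqrt{2} \sqrt{-24}) + \frac{\sqrt{26119}}{5} = - (8 + \left(\sqrt{2} \cdot 2 i \sqrt{6}\right)^{2} - \sqrt{2} \cdot 2 i \sqrt{6}) + \frac{\sqrt{26119}}{5} = - (8 + \left(4 i \sqrt{3}\right)^{2} - 4 i \sqrt{3}) + \frac{\sqrt{26119}}{5} = - (8 - 48 - 4 i \sqrt{3}) + \frac{\sqrt{26119}}{5} = - (-40 - 4 i \sqrt{3}) + \frac{\sqrt{26119}}{5} = \left(40 + 4 i \sqrt{3}\right) + \frac{\sqrt{26119}}{5} = 40 + \frac{\sqrt{26119}}{5} + 4 i \sqrt{3}$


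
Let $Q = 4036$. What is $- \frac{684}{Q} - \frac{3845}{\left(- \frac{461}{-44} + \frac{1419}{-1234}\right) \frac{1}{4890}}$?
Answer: $- \frac{515032039181049}{255497971} \approx -2.0158 \cdot 10^{6}$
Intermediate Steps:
$- \frac{684}{Q} - \frac{3845}{\left(- \frac{461}{-44} + \frac{1419}{-1234}\right) \frac{1}{4890}} = - \frac{684}{4036} - \frac{3845}{\left(- \frac{461}{-44} + \frac{1419}{-1234}\right) \frac{1}{4890}} = \left(-684\right) \frac{1}{4036} - \frac{3845}{\left(\left(-461\right) \left(- \frac{1}{44}\right) + 1419 \left(- \frac{1}{1234}\right)\right) \frac{1}{4890}} = - \frac{171}{1009} - \frac{3845}{\left(\frac{461}{44} - \frac{1419}{1234}\right) \frac{1}{4890}} = - \frac{171}{1009} - \frac{3845}{\frac{253219}{27148} \cdot \frac{1}{4890}} = - \frac{171}{1009} - \frac{3845}{\frac{253219}{132753720}} = - \frac{171}{1009} - \frac{510438053400}{253219} = - \frac{515032039181049}{255497971}$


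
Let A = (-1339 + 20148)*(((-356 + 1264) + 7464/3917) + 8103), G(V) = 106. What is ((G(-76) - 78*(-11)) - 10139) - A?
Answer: -664060429234/3917 ≈ -1.6953e+8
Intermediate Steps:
A = 664024490759/3917 (A = 18809*((908 + 7464*(1/3917)) + 8103) = 18809*((908 + 7464/3917) + 8103) = 18809*(3564100/3917 + 8103) = 18809*(35303551/3917) = 664024490759/3917 ≈ 1.6952e+8)
((G(-76) - 78*(-11)) - 10139) - A = ((106 - 78*(-11)) - 10139) - 1*664024490759/3917 = ((106 + 858) - 10139) - 664024490759/3917 = (964 - 10139) - 664024490759/3917 = -9175 - 664024490759/3917 = -664060429234/3917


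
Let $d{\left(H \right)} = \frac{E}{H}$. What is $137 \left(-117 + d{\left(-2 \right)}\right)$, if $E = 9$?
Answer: $- \frac{33291}{2} \approx -16646.0$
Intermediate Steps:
$d{\left(H \right)} = \frac{9}{H}$
$137 \left(-117 + d{\left(-2 \right)}\right) = 137 \left(-117 + \frac{9}{-2}\right) = 137 \left(-117 + 9 \left(- \frac{1}{2}\right)\right) = 137 \left(-117 - \frac{9}{2}\right) = 137 \left(- \frac{243}{2}\right) = - \frac{33291}{2}$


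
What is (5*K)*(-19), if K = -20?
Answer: 1900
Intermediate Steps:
(5*K)*(-19) = (5*(-20))*(-19) = -100*(-19) = 1900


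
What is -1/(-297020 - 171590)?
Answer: 1/468610 ≈ 2.1340e-6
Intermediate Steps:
-1/(-297020 - 171590) = -1/(-468610) = -1*(-1/468610) = 1/468610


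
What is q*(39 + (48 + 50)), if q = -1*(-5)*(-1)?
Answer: -685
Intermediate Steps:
q = -5 (q = 5*(-1) = -5)
q*(39 + (48 + 50)) = -5*(39 + (48 + 50)) = -5*(39 + 98) = -5*137 = -685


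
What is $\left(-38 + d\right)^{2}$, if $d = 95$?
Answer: $3249$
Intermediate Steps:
$\left(-38 + d\right)^{2} = \left(-38 + 95\right)^{2} = 57^{2} = 3249$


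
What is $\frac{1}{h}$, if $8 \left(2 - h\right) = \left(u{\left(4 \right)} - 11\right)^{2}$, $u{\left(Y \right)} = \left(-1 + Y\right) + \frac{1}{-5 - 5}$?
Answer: $- \frac{800}{4961} \approx -0.16126$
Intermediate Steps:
$u{\left(Y \right)} = - \frac{11}{10} + Y$ ($u{\left(Y \right)} = \left(-1 + Y\right) + \frac{1}{-10} = \left(-1 + Y\right) - \frac{1}{10} = - \frac{11}{10} + Y$)
$h = - \frac{4961}{800}$ ($h = 2 - \frac{\left(\left(- \frac{11}{10} + 4\right) - 11\right)^{2}}{8} = 2 - \frac{\left(\frac{29}{10} - 11\right)^{2}}{8} = 2 - \frac{\left(- \frac{81}{10}\right)^{2}}{8} = 2 - \frac{6561}{800} = - \frac{4961}{800} \approx -6.2012$)
$\frac{1}{h} = \frac{1}{- \frac{4961}{800}} = - \frac{800}{4961}$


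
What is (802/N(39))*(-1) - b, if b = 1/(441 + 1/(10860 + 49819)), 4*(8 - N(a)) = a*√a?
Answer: 548695958067/311988310960 + 125112*√39/58295 ≈ 15.162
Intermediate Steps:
N(a) = 8 - a^(3/2)/4 (N(a) = 8 - a*√a/4 = 8 - a^(3/2)/4)
b = 60679/26759440 (b = 1/(441 + 1/60679) = 1/(26759440/60679) = 60679/26759440 ≈ 0.0022676)
(802/N(39))*(-1) - b = (802/(8 - 39*√39/4))*(-1) - 1*60679/26759440 = (802/(8 - 39*√39/4))*(-1) - 60679/26759440 = -802/(8 - 39*√39/4) - 60679/26759440 = -60679/26759440 - 802/(8 - 39*√39/4)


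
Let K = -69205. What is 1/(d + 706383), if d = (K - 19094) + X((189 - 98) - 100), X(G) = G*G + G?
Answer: 1/618156 ≈ 1.6177e-6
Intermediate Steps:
X(G) = G + G² (X(G) = G² + G = G + G²)
d = -88227 (d = (-69205 - 19094) + ((189 - 98) - 100)*(1 + ((189 - 98) - 100)) = -88299 + (91 - 100)*(1 + (91 - 100)) = -88299 - 9*(1 - 9) = -88299 - 9*(-8) = -88299 + 72 = -88227)
1/(d + 706383) = 1/(-88227 + 706383) = 1/618156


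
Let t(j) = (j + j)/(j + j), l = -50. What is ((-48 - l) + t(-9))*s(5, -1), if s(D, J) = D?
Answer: 15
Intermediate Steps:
t(j) = 1 (t(j) = (2*j)/((2*j)) = (2*j)*(1/(2*j)) = 1)
((-48 - l) + t(-9))*s(5, -1) = ((-48 - 1*(-50)) + 1)*5 = ((-48 + 50) + 1)*5 = (2 + 1)*5 = 3*5 = 15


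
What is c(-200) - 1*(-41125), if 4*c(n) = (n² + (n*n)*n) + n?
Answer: -1948925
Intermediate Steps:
c(n) = n/4 + n²/4 + n³/4 (c(n) = ((n² + (n*n)*n) + n)/4 = ((n² + n²*n) + n)/4 = ((n² + n³) + n)/4 = (n + n² + n³)/4 = n/4 + n²/4 + n³/4)
c(-200) - 1*(-41125) = (¼)*(-200)*(1 - 200 + (-200)²) - 1*(-41125) = (¼)*(-200)*(1 - 200 + 40000) + 41125 = (¼)*(-200)*39801 + 41125 = -1990050 + 41125 = -1948925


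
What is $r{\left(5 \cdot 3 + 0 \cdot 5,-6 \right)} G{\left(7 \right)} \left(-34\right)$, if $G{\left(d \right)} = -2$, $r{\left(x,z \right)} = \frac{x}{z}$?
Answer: $-170$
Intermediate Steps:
$r{\left(5 \cdot 3 + 0 \cdot 5,-6 \right)} G{\left(7 \right)} \left(-34\right) = \frac{5 \cdot 3 + 0 \cdot 5}{-6} \left(-2\right) \left(-34\right) = \left(15 + 0\right) \left(- \frac{1}{6}\right) \left(-2\right) \left(-34\right) = 15 \left(- \frac{1}{6}\right) \left(-2\right) \left(-34\right) = \left(- \frac{5}{2}\right) \left(-2\right) \left(-34\right) = 5 \left(-34\right) = -170$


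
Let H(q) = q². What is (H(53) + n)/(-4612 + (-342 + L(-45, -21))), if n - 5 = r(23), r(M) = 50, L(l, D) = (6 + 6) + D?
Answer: -2864/4963 ≈ -0.57707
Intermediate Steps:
L(l, D) = 12 + D
n = 55 (n = 5 + 50 = 55)
(H(53) + n)/(-4612 + (-342 + L(-45, -21))) = (53² + 55)/(-4612 + (-342 + (12 - 21))) = (2809 + 55)/(-4612 + (-342 - 9)) = 2864/(-4612 - 351) = 2864/(-4963) = 2864*(-1/4963) = -2864/4963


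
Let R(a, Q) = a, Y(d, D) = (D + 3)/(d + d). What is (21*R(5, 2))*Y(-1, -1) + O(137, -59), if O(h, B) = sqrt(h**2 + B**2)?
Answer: -105 + 5*sqrt(890) ≈ 44.164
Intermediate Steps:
Y(d, D) = (3 + D)/(2*d) (Y(d, D) = (3 + D)/((2*d)) = (3 + D)*(1/(2*d)) = (3 + D)/(2*d))
O(h, B) = sqrt(B**2 + h**2)
(21*R(5, 2))*Y(-1, -1) + O(137, -59) = (21*5)*((1/2)*(3 - 1)/(-1)) + sqrt((-59)**2 + 137**2) = 105*((1/2)*(-1)*2) + sqrt(3481 + 18769) = 105*(-1) + sqrt(22250) = -105 + 5*sqrt(890)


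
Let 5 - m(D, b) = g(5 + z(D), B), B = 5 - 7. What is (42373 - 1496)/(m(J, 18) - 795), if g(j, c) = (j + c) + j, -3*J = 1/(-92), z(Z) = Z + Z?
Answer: -68793/1343 ≈ -51.223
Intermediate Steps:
z(Z) = 2*Z
B = -2
J = 1/276 (J = -⅓/(-92) = -⅓*(-1/92) = 1/276 ≈ 0.0036232)
g(j, c) = c + 2*j (g(j, c) = (c + j) + j = c + 2*j)
m(D, b) = -3 - 4*D (m(D, b) = 5 - (-2 + 2*(5 + 2*D)) = 5 - (-2 + (10 + 4*D)) = 5 - (8 + 4*D) = 5 + (-8 - 4*D) = -3 - 4*D)
(42373 - 1496)/(m(J, 18) - 795) = (42373 - 1496)/((-3 - 4*1/276) - 795) = 40877/((-3 - 1/69) - 795) = 40877/(-208/69 - 795) = 40877/(-55063/69) = 40877*(-69/55063) = -68793/1343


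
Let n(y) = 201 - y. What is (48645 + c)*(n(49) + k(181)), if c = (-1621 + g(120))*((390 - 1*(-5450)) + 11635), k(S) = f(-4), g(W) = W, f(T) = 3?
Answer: -4058106150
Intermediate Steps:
k(S) = 3
c = -26229975 (c = (-1621 + 120)*((390 - 1*(-5450)) + 11635) = -1501*((390 + 5450) + 11635) = -1501*(5840 + 11635) = -1501*17475 = -26229975)
(48645 + c)*(n(49) + k(181)) = (48645 - 26229975)*((201 - 1*49) + 3) = -26181330*((201 - 49) + 3) = -26181330*(152 + 3) = -26181330*155 = -4058106150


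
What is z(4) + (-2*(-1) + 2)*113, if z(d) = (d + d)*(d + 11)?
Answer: 572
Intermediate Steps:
z(d) = 2*d*(11 + d) (z(d) = (2*d)*(11 + d) = 2*d*(11 + d))
z(4) + (-2*(-1) + 2)*113 = 2*4*(11 + 4) + (-2*(-1) + 2)*113 = 2*4*15 + (2 + 2)*113 = 120 + 4*113 = 120 + 452 = 572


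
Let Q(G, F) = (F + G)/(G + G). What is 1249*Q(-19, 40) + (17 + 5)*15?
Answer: -13689/38 ≈ -360.24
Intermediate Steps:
Q(G, F) = (F + G)/(2*G) (Q(G, F) = (F + G)/((2*G)) = (F + G)*(1/(2*G)) = (F + G)/(2*G))
1249*Q(-19, 40) + (17 + 5)*15 = 1249*((½)*(40 - 19)/(-19)) + (17 + 5)*15 = 1249*((½)*(-1/19)*21) + 22*15 = 1249*(-21/38) + 330 = -26229/38 + 330 = -13689/38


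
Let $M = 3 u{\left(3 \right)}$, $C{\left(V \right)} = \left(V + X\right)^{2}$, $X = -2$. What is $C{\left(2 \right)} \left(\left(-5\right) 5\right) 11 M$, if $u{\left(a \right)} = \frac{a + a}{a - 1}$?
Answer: $0$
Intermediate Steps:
$C{\left(V \right)} = \left(-2 + V\right)^{2}$ ($C{\left(V \right)} = \left(V - 2\right)^{2} = \left(-2 + V\right)^{2}$)
$u{\left(a \right)} = \frac{2 a}{-1 + a}$
$M = 9$ ($M = 3 \cdot 2 \cdot 3 \frac{1}{-1 + 3} = 3 \cdot 2 \cdot 3 \cdot \frac{1}{2} = 3 \cdot 3 = 9$)
$C{\left(2 \right)} \left(\left(-5\right) 5\right) 11 M = \left(-2 + 2\right)^{2} \left(\left(-5\right) 5\right) 11 \cdot 9 = 0^{2} \left(-25\right) 11 \cdot 9 = 0 \left(-25\right) 11 \cdot 9 = 0 \cdot 11 \cdot 9 = 0 \cdot 9 = 0$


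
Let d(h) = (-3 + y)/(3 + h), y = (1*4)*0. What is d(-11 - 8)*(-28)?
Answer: -21/4 ≈ -5.2500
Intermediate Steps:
y = 0 (y = 4*0 = 0)
d(h) = -3/(3 + h) (d(h) = (-3 + 0)/(3 + h) = -3/(3 + h))
d(-11 - 8)*(-28) = -3/(3 + (-11 - 8))*(-28) = -3/(3 - 19)*(-28) = -3/(-16)*(-28) = -3*(-1/16)*(-28) = (3/16)*(-28) = -21/4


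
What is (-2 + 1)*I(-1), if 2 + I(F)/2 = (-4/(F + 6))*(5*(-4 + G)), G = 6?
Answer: 20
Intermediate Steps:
I(F) = -4 - 80/(6 + F) (I(F) = -4 + 2*((-4/(F + 6))*(5*(-4 + 6))) = -4 + 2*((-4/(6 + F))*(5*2)) = -4 + 2*(-4/(6 + F)*10) = -4 + 2*(-40/(6 + F)) = -4 - 80/(6 + F))
(-2 + 1)*I(-1) = (-2 + 1)*(4*(-26 - 1*(-1))/(6 - 1)) = -4*(-26 + 1)/5 = -4*(-25)/5 = -1*(-20) = 20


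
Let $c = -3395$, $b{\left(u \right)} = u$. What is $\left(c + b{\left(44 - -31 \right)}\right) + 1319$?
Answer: $-2001$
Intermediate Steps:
$\left(c + b{\left(44 - -31 \right)}\right) + 1319 = \left(-3395 + \left(44 - -31\right)\right) + 1319 = \left(-3395 + \left(44 + 31\right)\right) + 1319 = \left(-3395 + 75\right) + 1319 = -3320 + 1319 = -2001$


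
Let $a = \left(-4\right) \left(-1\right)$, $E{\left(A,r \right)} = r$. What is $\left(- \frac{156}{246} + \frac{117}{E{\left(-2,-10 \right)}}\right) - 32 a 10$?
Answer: $- \frac{529857}{410} \approx -1292.3$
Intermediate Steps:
$a = 4$
$\left(- \frac{156}{246} + \frac{117}{E{\left(-2,-10 \right)}}\right) - 32 a 10 = \left(- \frac{156}{246} + \frac{117}{-10}\right) - 32 \cdot 4 \cdot 10 = \left(\left(-156\right) \frac{1}{246} + 117 \left(- \frac{1}{10}\right)\right) - 1280 = \left(- \frac{26}{41} - \frac{117}{10}\right) - 1280 = - \frac{5057}{410} - 1280 = - \frac{529857}{410}$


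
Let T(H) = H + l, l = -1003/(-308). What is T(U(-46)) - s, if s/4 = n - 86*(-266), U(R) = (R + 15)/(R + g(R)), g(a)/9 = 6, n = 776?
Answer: -58278909/616 ≈ -94609.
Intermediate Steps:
l = 1003/308 (l = -1003*(-1/308) = 1003/308 ≈ 3.2565)
g(a) = 54 (g(a) = 9*6 = 54)
U(R) = (15 + R)/(54 + R) (U(R) = (R + 15)/(R + 54) = (15 + R)/(54 + R))
T(H) = 1003/308 + H (T(H) = H + 1003/308 = 1003/308 + H)
s = 94608 (s = 4*(776 - 86*(-266)) = 4*(776 + 22876) = 4*23652 = 94608)
T(U(-46)) - s = (1003/308 + (15 - 46)/(54 - 46)) - 1*94608 = (1003/308 - 31/8) - 94608 = -381/616 - 94608 = -58278909/616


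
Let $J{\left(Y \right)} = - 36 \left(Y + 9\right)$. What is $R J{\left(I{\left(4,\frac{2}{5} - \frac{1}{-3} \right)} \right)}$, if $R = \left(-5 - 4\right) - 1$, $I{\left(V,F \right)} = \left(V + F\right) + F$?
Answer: $5208$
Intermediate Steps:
$I{\left(V,F \right)} = V + 2 F$ ($I{\left(V,F \right)} = \left(F + V\right) + F = V + 2 F$)
$J{\left(Y \right)} = -324 - 36 Y$ ($J{\left(Y \right)} = - 36 \left(9 + Y\right) = -324 - 36 Y$)
$R = -10$ ($R = -9 - 1 = -10$)
$R J{\left(I{\left(4,\frac{2}{5} - \frac{1}{-3} \right)} \right)} = - 10 \left(-324 - 36 \left(4 + 2 \left(\frac{2}{5} - \frac{1}{-3}\right)\right)\right) = - 10 \left(-324 - 36 \left(4 + 2 \left(2 \cdot \frac{1}{5} - - \frac{1}{3}\right)\right)\right) = - 10 \left(-324 - 36 \left(4 + 2 \left(\frac{2}{5} + \frac{1}{3}\right)\right)\right) = - 10 \left(-324 - 36 \left(4 + 2 \cdot \frac{11}{15}\right)\right) = - 10 \left(-324 - 36 \left(4 + \frac{22}{15}\right)\right) = - 10 \left(-324 - \frac{984}{5}\right) = \left(-10\right) \left(- \frac{2604}{5}\right) = 5208$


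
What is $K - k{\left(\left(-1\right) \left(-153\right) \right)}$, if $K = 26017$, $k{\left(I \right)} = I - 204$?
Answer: $26068$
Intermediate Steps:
$k{\left(I \right)} = -204 + I$
$K - k{\left(\left(-1\right) \left(-153\right) \right)} = 26017 - \left(-204 - -153\right) = 26017 - \left(-204 + 153\right) = 26017 - -51 = 26017 + 51 = 26068$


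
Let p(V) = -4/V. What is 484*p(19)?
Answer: -1936/19 ≈ -101.89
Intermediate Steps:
484*p(19) = 484*(-4/19) = -1936/19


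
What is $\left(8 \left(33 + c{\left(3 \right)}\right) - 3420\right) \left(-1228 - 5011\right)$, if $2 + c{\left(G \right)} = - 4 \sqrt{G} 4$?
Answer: $19790108 + 798592 \sqrt{3} \approx 2.1173 \cdot 10^{7}$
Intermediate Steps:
$c{\left(G \right)} = -2 - 16 \sqrt{G}$ ($c{\left(G \right)} = -2 + - 4 \sqrt{G} 4 = -2 - 16 \sqrt{G}$)
$\left(8 \left(33 + c{\left(3 \right)}\right) - 3420\right) \left(-1228 - 5011\right) = \left(8 \left(33 - \left(2 + 16 \sqrt{3}\right)\right) - 3420\right) \left(-1228 - 5011\right) = \left(8 \left(31 - 16 \sqrt{3}\right) - 3420\right) \left(-6239\right) = \left(\left(248 - 128 \sqrt{3}\right) - 3420\right) \left(-6239\right) = \left(-3172 - 128 \sqrt{3}\right) \left(-6239\right) = 19790108 + 798592 \sqrt{3}$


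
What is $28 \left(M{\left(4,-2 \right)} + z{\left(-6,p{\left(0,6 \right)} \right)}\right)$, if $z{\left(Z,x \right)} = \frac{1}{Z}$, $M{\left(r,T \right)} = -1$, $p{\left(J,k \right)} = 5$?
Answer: $- \frac{98}{3} \approx -32.667$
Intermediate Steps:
$28 \left(M{\left(4,-2 \right)} + z{\left(-6,p{\left(0,6 \right)} \right)}\right) = 28 \left(-1 + \frac{1}{-6}\right) = 28 \left(-1 - \frac{1}{6}\right) = 28 \left(- \frac{7}{6}\right) = - \frac{98}{3}$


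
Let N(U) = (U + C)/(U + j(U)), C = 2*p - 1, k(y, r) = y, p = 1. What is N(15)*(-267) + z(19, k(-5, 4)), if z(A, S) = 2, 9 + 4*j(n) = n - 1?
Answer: -16958/65 ≈ -260.89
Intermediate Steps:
j(n) = -5/2 + n/4 (j(n) = -9/4 + (n - 1)/4 = -9/4 + (-1 + n)/4 = -9/4 + (-¼ + n/4) = -5/2 + n/4)
C = 1 (C = 2*1 - 1 = 2 - 1 = 1)
N(U) = (1 + U)/(-5/2 + 5*U/4) (N(U) = (U + 1)/(U + (-5/2 + U/4)) = (1 + U)/(-5/2 + 5*U/4))
N(15)*(-267) + z(19, k(-5, 4)) = (4*(1 + 15)/(5*(-2 + 15)))*(-267) + 2 = ((⅘)*16/13)*(-267) + 2 = ((⅘)*(1/13)*16)*(-267) + 2 = (64/65)*(-267) + 2 = -17088/65 + 2 = -16958/65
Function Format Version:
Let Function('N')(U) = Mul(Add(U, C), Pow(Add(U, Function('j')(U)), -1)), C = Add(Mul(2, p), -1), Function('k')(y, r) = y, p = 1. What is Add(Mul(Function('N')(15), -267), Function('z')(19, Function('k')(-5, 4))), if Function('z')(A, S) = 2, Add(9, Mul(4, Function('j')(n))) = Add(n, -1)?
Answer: Rational(-16958, 65) ≈ -260.89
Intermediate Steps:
Function('j')(n) = Add(Rational(-5, 2), Mul(Rational(1, 4), n)) (Function('j')(n) = Add(Rational(-9, 4), Mul(Rational(1, 4), Add(n, -1))) = Add(Rational(-9, 4), Mul(Rational(1, 4), Add(-1, n))) = Add(Rational(-9, 4), Add(Rational(-1, 4), Mul(Rational(1, 4), n))) = Add(Rational(-5, 2), Mul(Rational(1, 4), n)))
C = 1 (C = Add(Mul(2, 1), -1) = Add(2, -1) = 1)
Function('N')(U) = Mul(Pow(Add(Rational(-5, 2), Mul(Rational(5, 4), U)), -1), Add(1, U)) (Function('N')(U) = Mul(Add(U, 1), Pow(Add(U, Add(Rational(-5, 2), Mul(Rational(1, 4), U))), -1)) = Mul(Add(1, U), Pow(Add(Rational(-5, 2), Mul(Rational(5, 4), U)), -1)) = Mul(Pow(Add(Rational(-5, 2), Mul(Rational(5, 4), U)), -1), Add(1, U)))
Add(Mul(Function('N')(15), -267), Function('z')(19, Function('k')(-5, 4))) = Add(Mul(Mul(Rational(4, 5), Pow(Add(-2, 15), -1), Add(1, 15)), -267), 2) = Add(Mul(Mul(Rational(4, 5), Pow(13, -1), 16), -267), 2) = Add(Mul(Mul(Rational(4, 5), Rational(1, 13), 16), -267), 2) = Add(Mul(Rational(64, 65), -267), 2) = Add(Rational(-17088, 65), 2) = Rational(-16958, 65)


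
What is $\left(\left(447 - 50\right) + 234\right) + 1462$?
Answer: $2093$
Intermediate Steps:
$\left(\left(447 - 50\right) + 234\right) + 1462 = \left(397 + 234\right) + 1462 = 631 + 1462 = 2093$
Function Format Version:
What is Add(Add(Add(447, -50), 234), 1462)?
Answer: 2093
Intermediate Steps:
Add(Add(Add(447, -50), 234), 1462) = Add(Add(397, 234), 1462) = Add(631, 1462) = 2093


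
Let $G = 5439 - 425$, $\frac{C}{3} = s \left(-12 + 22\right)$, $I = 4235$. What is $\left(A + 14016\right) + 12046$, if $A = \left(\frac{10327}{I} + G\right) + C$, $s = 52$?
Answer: $\frac{138223787}{4235} \approx 32638.0$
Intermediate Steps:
$C = 1560$ ($C = 3 \cdot 52 \left(-12 + 22\right) = 3 \cdot 52 \cdot 10 = 3 \cdot 520 = 1560$)
$G = 5014$
$A = \frac{27851217}{4235}$ ($A = \left(\frac{10327}{4235} + 5014\right) + 1560 = \frac{21244617}{4235} + 1560 = \frac{27851217}{4235} \approx 6576.4$)
$\left(A + 14016\right) + 12046 = \left(\frac{27851217}{4235} + 14016\right) + 12046 = \frac{87208977}{4235} + 12046 = \frac{138223787}{4235}$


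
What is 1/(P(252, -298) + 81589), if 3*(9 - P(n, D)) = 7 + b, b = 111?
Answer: 3/244676 ≈ 1.2261e-5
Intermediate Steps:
P(n, D) = -91/3 (P(n, D) = 9 - (7 + 111)/3 = 9 - 1/3*118 = 9 - 118/3 = -91/3)
1/(P(252, -298) + 81589) = 1/(-91/3 + 81589) = 1/(244676/3) = 3/244676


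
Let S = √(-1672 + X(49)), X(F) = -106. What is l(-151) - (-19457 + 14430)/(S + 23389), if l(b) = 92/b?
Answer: (-92*√1778 + 1392711*I)/(151*(√1778 - 23389*I)) ≈ -0.39434 - 0.00038748*I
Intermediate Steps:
S = I*√1778 (S = √(-1672 - 106) = √(-1778) = I*√1778 ≈ 42.166*I)
l(-151) - (-19457 + 14430)/(S + 23389) = 92/(-151) - (-19457 + 14430)/(I*√1778 + 23389) = 92*(-1/151) - (-5027)/(23389 + I*√1778) = -92/151 + 5027/(23389 + I*√1778)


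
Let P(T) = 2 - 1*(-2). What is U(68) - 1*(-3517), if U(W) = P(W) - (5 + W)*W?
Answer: -1443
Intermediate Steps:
P(T) = 4 (P(T) = 2 + 2 = 4)
U(W) = 4 - W*(5 + W) (U(W) = 4 - (5 + W)*W = 4 - W*(5 + W))
U(68) - 1*(-3517) = (4 - 1*68**2 - 5*68) - 1*(-3517) = (4 - 1*4624 - 340) + 3517 = (4 - 4624 - 340) + 3517 = -4960 + 3517 = -1443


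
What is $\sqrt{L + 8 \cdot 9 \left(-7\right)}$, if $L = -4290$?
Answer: $i \sqrt{4794} \approx 69.239 i$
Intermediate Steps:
$\sqrt{L + 8 \cdot 9 \left(-7\right)} = \sqrt{-4290 + 8 \cdot 9 \left(-7\right)} = \sqrt{-4290 + 72 \left(-7\right)} = \sqrt{-4290 - 504} = \sqrt{-4794} = i \sqrt{4794}$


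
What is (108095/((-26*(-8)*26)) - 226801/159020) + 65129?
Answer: 1077415587841/16538080 ≈ 65148.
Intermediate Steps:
(108095/((-26*(-8)*26)) - 226801/159020) + 65129 = (108095/((208*26)) - 226801*1/159020) + 65129 = (108095/5408 - 226801/159020) + 65129 = (108095*(1/5408) - 226801/159020) + 65129 = (8315/416 - 226801/159020) + 65129 = 306975521/16538080 + 65129 = 1077415587841/16538080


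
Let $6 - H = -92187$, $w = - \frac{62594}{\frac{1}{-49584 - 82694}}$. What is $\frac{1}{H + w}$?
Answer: $\frac{1}{8279901325} \approx 1.2077 \cdot 10^{-10}$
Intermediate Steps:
$w = 8279809132$ ($w = - \frac{62594}{\frac{1}{-132278}} = - \frac{62594}{- \frac{1}{132278}} = \left(-62594\right) \left(-132278\right) = 8279809132$)
$H = 92193$ ($H = 6 - -92187 = 6 + 92187 = 92193$)
$\frac{1}{H + w} = \frac{1}{92193 + 8279809132} = \frac{1}{8279901325}$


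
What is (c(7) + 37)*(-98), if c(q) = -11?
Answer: -2548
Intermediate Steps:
(c(7) + 37)*(-98) = (-11 + 37)*(-98) = 26*(-98) = -2548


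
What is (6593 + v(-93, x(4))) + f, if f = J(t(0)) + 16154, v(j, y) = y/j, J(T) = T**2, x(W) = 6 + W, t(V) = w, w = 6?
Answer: 2118809/93 ≈ 22783.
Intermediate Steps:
t(V) = 6
f = 16190 (f = 6**2 + 16154 = 36 + 16154 = 16190)
(6593 + v(-93, x(4))) + f = (6593 + (6 + 4)/(-93)) + 16190 = (6593 + 10*(-1/93)) + 16190 = (6593 - 10/93) + 16190 = 613139/93 + 16190 = 2118809/93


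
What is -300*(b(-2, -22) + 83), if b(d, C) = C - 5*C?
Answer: -51300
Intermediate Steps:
b(d, C) = -4*C
-300*(b(-2, -22) + 83) = -300*(-4*(-22) + 83) = -300*(88 + 83) = -300*171 = -51300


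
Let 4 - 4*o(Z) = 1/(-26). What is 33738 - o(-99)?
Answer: 3508647/104 ≈ 33737.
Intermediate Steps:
o(Z) = 105/104 (o(Z) = 1 - ¼/(-26) = 1 - ¼*(-1/26) = 1 + 1/104 = 105/104)
33738 - o(-99) = 33738 - 1*105/104 = 33738 - 105/104 = 3508647/104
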